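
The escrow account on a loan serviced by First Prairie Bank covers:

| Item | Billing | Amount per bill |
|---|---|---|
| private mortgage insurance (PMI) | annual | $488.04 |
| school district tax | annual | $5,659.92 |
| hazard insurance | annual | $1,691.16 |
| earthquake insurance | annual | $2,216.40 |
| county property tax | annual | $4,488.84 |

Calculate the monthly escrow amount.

Private mortgage insurance (PMI) — $488.04
School district tax — $5,659.92
Hazard insurance — $1,691.16
Earthquake insurance — $2,216.40
County property tax — $4,488.84
Total per year = $14,544.36
Monthly escrow = $14,544.36 / 12 = $1,212.03

$1,212.03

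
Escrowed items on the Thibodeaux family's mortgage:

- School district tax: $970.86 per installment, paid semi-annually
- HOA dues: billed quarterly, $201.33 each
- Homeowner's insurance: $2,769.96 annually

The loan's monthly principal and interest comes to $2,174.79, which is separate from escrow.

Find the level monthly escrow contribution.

$459.75

School district tax — $970.86 × 2 = $1,941.72 annually
HOA dues — $201.33 × 4 = $805.32 annually
Homeowner's insurance — $2,769.96 annually
Total annual escrow = $1,941.72 + $805.32 + $2,769.96 = $5,517.00
Monthly = $5,517.00 / 12 = $459.75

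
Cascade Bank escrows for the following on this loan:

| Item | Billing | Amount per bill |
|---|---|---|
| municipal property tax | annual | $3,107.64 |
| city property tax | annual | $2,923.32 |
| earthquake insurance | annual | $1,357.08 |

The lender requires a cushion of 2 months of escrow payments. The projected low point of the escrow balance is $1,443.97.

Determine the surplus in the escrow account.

Municipal property tax — $3,107.64/yr
City property tax — $2,923.32/yr
Earthquake insurance — $1,357.08/yr
Combined annual = $7,388.04
Per month = $7,388.04 / 12 = $615.67
Cushion = 2 × $615.67 = $1,231.34
Excess over cushion: $1,443.97 − $1,231.34 = $212.63

$212.63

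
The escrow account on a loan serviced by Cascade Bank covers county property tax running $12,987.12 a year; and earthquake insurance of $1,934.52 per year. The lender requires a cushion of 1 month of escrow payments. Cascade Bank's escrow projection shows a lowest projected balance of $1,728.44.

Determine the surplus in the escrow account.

County property tax = $12,987.12 per year
Earthquake insurance = $1,934.52 per year
Total per year = $12,987.12 + $1,934.52 = $14,921.64
Base monthly escrow = $14,921.64 ÷ 12 = $1,243.47
Cushion = 1 × $1,243.47 = $1,243.47
Surplus = $1,728.44 − $1,243.47 = $484.97

$484.97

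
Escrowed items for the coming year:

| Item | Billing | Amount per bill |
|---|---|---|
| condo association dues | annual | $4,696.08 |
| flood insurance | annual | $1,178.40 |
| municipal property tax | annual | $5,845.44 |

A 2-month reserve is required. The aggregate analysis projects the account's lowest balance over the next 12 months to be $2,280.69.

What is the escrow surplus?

Condo association dues = $4,696.08/yr
Flood insurance = $1,178.40/yr
Municipal property tax = $5,845.44/yr
Total per year = $4,696.08 + $1,178.40 + $5,845.44 = $11,719.92
Base monthly escrow = $11,719.92 / 12 = $976.66
Required reserve = 2 × $976.66 = $1,953.32
Surplus = $2,280.69 − $1,953.32 = $327.37

$327.37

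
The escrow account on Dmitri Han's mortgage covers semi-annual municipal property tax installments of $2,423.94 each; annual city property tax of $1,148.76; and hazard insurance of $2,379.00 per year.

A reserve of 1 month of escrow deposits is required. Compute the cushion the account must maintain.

$697.97

Municipal property tax: $2,423.94 × 2 = $4,847.88 per year
City property tax: $1,148.76 per year
Hazard insurance: $2,379.00 per year
Annual escrow total = $4,847.88 + $1,148.76 + $2,379.00 = $8,375.64
Per month = $8,375.64 / 12 = $697.97
Required cushion = 1 × $697.97 = $697.97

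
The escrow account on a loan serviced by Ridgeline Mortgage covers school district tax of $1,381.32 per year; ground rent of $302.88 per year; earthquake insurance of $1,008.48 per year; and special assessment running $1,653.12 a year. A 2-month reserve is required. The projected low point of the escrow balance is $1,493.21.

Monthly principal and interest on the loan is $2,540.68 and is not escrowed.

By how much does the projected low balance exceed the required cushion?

School district tax = $1,381.32 annually
Ground rent = $302.88 annually
Earthquake insurance = $1,008.48 annually
Special assessment = $1,653.12 annually
Annual escrow total = $1,381.32 + $302.88 + $1,008.48 + $1,653.12 = $4,345.80
Per month = $4,345.80 ÷ 12 = $362.15
Required cushion = 2 × $362.15 = $724.30
Excess over cushion: $1,493.21 − $724.30 = $768.91

$768.91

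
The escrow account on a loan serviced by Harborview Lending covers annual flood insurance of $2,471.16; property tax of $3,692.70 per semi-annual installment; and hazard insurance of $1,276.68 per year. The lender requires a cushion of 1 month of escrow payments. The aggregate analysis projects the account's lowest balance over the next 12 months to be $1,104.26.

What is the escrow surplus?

$176.49

Flood insurance: $2,471.16 annually
Property tax: $3,692.70 × 2 = $7,385.40 annually
Hazard insurance: $1,276.68 annually
Annual escrow total = $11,133.24
Monthly escrow = $11,133.24 / 12 = $927.77
Cushion = 1 × $927.77 = $927.77
Excess over cushion: $1,104.26 − $927.77 = $176.49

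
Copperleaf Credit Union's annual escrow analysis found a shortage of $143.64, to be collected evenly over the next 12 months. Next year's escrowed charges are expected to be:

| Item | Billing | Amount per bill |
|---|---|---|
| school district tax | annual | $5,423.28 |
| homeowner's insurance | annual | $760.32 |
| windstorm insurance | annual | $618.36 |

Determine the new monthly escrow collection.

School district tax: $5,423.28
Homeowner's insurance: $760.32
Windstorm insurance: $618.36
Annual escrow total = $5,423.28 + $760.32 + $618.36 = $6,801.96
Base monthly escrow = $6,801.96 / 12 = $566.83
Shortage per month = $143.64 / 12 = $11.97
Adjusted monthly = $566.83 + $11.97 = $578.80

$578.80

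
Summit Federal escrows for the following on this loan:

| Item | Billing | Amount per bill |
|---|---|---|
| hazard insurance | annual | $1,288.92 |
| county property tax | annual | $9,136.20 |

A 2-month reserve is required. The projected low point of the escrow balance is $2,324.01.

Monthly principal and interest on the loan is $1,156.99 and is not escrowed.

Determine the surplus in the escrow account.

$586.49

Hazard insurance — $1,288.92
County property tax — $9,136.20
Total annual escrow = $1,288.92 + $9,136.20 = $10,425.12
Monthly = $10,425.12 ÷ 12 = $868.76
Required cushion = 2 × $868.76 = $1,737.52
Excess over cushion: $2,324.01 − $1,737.52 = $586.49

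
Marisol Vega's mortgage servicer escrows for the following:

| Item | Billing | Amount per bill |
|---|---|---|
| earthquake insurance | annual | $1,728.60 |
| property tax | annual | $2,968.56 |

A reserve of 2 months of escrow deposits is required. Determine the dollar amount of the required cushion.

$782.86

Earthquake insurance — $1,728.60
Property tax — $2,968.56
Total annual escrow = $1,728.60 + $2,968.56 = $4,697.16
Monthly escrow = $4,697.16 ÷ 12 = $391.43
Cushion = 2 × $391.43 = $782.86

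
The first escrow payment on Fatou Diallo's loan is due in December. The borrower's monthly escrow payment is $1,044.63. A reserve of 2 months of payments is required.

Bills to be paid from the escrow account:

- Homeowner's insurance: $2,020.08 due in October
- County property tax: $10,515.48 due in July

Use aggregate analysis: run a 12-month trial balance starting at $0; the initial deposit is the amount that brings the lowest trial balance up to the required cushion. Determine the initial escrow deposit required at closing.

Cushion = 2 × $1,044.63 = $2,089.26
Trial balance (start $0, +$1,044.63 each month, − disbursements):
  Dec: +$1,044.63 → $1,044.63
  Jan: +$1,044.63 → $2,089.26
  Feb: +$1,044.63 → $3,133.89
  Mar: +$1,044.63 → $4,178.52
  Apr: +$1,044.63 → $5,223.15
  May: +$1,044.63 → $6,267.78
  Jun: +$1,044.63 → $7,312.41
  Jul: +$1,044.63 − $10,515.48 → -$2,158.44
  Aug: +$1,044.63 → -$1,113.81
  Sep: +$1,044.63 → -$69.18
  Oct: +$1,044.63 − $2,020.08 → -$1,044.63
  Nov: +$1,044.63 → $0.00
Lowest trial balance = -$2,158.44 (Jul)
Initial deposit = cushion − low point = $2,089.26 − (-$2,158.44) = $4,247.70

$4,247.70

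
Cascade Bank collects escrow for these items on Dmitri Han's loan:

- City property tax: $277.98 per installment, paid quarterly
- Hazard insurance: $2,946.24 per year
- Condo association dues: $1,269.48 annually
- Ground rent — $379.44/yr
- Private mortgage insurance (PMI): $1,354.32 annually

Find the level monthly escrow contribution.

$588.45

City property tax — $277.98 × 4 = $1,111.92/yr
Hazard insurance — $2,946.24/yr
Condo association dues — $1,269.48/yr
Ground rent — $379.44/yr
Private mortgage insurance (PMI) — $1,354.32/yr
Yearly total = $1,111.92 + $2,946.24 + $1,269.48 + $379.44 + $1,354.32 = $7,061.40
Monthly = $7,061.40 / 12 = $588.45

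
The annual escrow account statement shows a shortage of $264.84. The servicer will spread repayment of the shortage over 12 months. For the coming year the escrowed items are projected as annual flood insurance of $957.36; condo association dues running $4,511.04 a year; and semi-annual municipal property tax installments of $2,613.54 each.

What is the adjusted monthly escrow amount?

Flood insurance: $957.36 annually
Condo association dues: $4,511.04 annually
Municipal property tax: $2,613.54 × 2 = $5,227.08 annually
Annual escrow total = $10,695.48
Monthly escrow = $10,695.48 ÷ 12 = $891.29
Shortage spread = $264.84 / 12 = $22.07/mo
New monthly escrow = $891.29 + $22.07 = $913.36

$913.36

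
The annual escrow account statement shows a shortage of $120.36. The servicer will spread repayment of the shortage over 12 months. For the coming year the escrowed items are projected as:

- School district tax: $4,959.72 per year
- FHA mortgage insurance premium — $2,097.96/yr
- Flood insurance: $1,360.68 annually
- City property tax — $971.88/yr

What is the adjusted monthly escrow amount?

School district tax: $4,959.72 annually
FHA mortgage insurance premium: $2,097.96 annually
Flood insurance: $1,360.68 annually
City property tax: $971.88 annually
Annual escrow total = $9,390.24
Base monthly escrow = $9,390.24 / 12 = $782.52
Monthly shortage recovery: $120.36 / 12 = $10.03
New monthly escrow = $782.52 + $10.03 = $792.55

$792.55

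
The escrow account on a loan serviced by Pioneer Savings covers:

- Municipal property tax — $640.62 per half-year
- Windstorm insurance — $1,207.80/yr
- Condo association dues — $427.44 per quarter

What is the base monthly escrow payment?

$349.90

Municipal property tax: $640.62 × 2 = $1,281.24 per year
Windstorm insurance: $1,207.80 per year
Condo association dues: $427.44 × 4 = $1,709.76 per year
Total annual escrow = $4,198.80
Monthly = $4,198.80 / 12 = $349.90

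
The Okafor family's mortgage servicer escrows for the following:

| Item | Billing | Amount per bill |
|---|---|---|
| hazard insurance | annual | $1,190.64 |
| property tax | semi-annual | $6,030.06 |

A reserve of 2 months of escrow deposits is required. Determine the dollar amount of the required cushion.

$2,208.46

Hazard insurance: $1,190.64 per year
Property tax: $6,030.06 × 2 = $12,060.12 per year
Total annual escrow = $1,190.64 + $12,060.12 = $13,250.76
Monthly = $13,250.76 / 12 = $1,104.23
Cushion = 2 × $1,104.23 = $2,208.46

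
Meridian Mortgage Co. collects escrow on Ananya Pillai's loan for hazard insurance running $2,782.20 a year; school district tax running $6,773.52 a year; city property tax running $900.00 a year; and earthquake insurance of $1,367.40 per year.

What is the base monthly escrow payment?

$985.26

Hazard insurance: $2,782.20
School district tax: $6,773.52
City property tax: $900.00
Earthquake insurance: $1,367.40
Combined annual = $11,823.12
Monthly escrow = $11,823.12 / 12 = $985.26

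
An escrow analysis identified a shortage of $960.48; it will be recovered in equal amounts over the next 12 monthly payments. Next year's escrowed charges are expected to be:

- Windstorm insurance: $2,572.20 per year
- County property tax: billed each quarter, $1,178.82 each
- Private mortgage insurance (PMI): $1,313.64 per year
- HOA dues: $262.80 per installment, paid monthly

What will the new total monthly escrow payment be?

$1,059.60

Windstorm insurance = $2,572.20 per year
County property tax = $1,178.82 × 4 = $4,715.28 per year
Private mortgage insurance (PMI) = $1,313.64 per year
HOA dues = $262.80 × 12 = $3,153.60 per year
Combined annual = $11,754.72
Monthly = $11,754.72 / 12 = $979.56
Monthly shortage recovery: $960.48 / 12 = $80.04
New monthly escrow = $979.56 + $80.04 = $1,059.60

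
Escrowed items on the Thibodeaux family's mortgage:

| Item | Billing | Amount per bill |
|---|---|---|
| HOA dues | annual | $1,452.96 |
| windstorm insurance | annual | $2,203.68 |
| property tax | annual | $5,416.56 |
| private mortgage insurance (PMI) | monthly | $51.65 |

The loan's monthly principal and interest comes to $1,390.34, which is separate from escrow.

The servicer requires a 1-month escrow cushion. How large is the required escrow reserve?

HOA dues: $1,452.96/yr
Windstorm insurance: $2,203.68/yr
Property tax: $5,416.56/yr
Private mortgage insurance (PMI): $51.65 × 12 = $619.80/yr
Annual escrow total = $9,693.00
Per month = $9,693.00 ÷ 12 = $807.75
Reserve = 1 × $807.75 = $807.75

$807.75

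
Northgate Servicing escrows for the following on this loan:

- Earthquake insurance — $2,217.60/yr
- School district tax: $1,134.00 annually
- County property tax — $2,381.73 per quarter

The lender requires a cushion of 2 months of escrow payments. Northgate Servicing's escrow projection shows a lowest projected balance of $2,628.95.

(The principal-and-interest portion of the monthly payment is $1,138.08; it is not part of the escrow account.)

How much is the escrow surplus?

Earthquake insurance — $2,217.60
School district tax — $1,134.00
County property tax — $2,381.73 × 4 = $9,526.92
Combined annual = $2,217.60 + $1,134.00 + $9,526.92 = $12,878.52
Monthly = $12,878.52 / 12 = $1,073.21
Required cushion = 2 × $1,073.21 = $2,146.42
Surplus = $2,628.95 − $2,146.42 = $482.53

$482.53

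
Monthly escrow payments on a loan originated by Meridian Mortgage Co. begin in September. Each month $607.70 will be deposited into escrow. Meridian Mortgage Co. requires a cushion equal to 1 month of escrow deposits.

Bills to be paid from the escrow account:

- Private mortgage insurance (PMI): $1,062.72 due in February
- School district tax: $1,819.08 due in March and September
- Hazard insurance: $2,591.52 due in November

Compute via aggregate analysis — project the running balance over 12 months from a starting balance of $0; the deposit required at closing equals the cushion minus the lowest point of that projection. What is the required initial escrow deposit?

Cushion = 1 × $607.70 = $607.70
Trial balance (start $0, +$607.70 each month, − disbursements):
  Sep: +$607.70 − $1,819.08 → -$1,211.38
  Oct: +$607.70 → -$603.68
  Nov: +$607.70 − $2,591.52 → -$2,587.50
  Dec: +$607.70 → -$1,979.80
  Jan: +$607.70 → -$1,372.10
  Feb: +$607.70 − $1,062.72 → -$1,827.12
  Mar: +$607.70 − $1,819.08 → -$3,038.50
  Apr: +$607.70 → -$2,430.80
  May: +$607.70 → -$1,823.10
  Jun: +$607.70 → -$1,215.40
  Jul: +$607.70 → -$607.70
  Aug: +$607.70 → $0.00
Lowest trial balance = -$3,038.50 (Mar)
Initial deposit = cushion − low point = $607.70 − (-$3,038.50) = $3,646.20

$3,646.20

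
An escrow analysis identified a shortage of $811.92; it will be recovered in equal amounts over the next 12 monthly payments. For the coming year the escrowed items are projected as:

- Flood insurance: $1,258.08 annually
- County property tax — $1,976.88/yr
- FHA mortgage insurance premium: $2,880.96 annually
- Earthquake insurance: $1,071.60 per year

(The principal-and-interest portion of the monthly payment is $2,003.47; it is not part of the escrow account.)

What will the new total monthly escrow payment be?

$666.62

Flood insurance = $1,258.08
County property tax = $1,976.88
FHA mortgage insurance premium = $2,880.96
Earthquake insurance = $1,071.60
Yearly total = $1,258.08 + $1,976.88 + $2,880.96 + $1,071.60 = $7,187.52
Per month = $7,187.52 / 12 = $598.96
Shortage spread = $811.92 / 12 = $67.66/mo
Adjusted monthly = $598.96 + $67.66 = $666.62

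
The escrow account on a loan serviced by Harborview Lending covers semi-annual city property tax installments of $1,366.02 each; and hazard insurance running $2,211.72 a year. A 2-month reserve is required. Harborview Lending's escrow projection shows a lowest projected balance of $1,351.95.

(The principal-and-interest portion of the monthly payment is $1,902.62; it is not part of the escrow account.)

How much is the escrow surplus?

City property tax: $1,366.02 × 2 = $2,732.04/yr
Hazard insurance: $2,211.72/yr
Annual escrow total = $2,732.04 + $2,211.72 = $4,943.76
Monthly = $4,943.76 ÷ 12 = $411.98
Cushion = 2 × $411.98 = $823.96
Surplus = $1,351.95 − $823.96 = $527.99

$527.99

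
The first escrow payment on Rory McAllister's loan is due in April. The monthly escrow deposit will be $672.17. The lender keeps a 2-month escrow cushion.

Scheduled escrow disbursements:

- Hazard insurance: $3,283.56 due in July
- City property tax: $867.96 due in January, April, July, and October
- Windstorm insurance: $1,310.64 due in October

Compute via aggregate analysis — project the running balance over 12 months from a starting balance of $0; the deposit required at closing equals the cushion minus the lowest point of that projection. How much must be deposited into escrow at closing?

$3,837.23

Cushion = 2 × $672.17 = $1,344.34
Trial balance (start $0, +$672.17 each month, − disbursements):
  Apr: +$672.17 − $867.96 → -$195.79
  May: +$672.17 → $476.38
  Jun: +$672.17 → $1,148.55
  Jul: +$672.17 − $4,151.52 → -$2,330.80
  Aug: +$672.17 → -$1,658.63
  Sep: +$672.17 → -$986.46
  Oct: +$672.17 − $2,178.60 → -$2,492.89
  Nov: +$672.17 → -$1,820.72
  Dec: +$672.17 → -$1,148.55
  Jan: +$672.17 − $867.96 → -$1,344.34
  Feb: +$672.17 → -$672.17
  Mar: +$672.17 → $0.00
Lowest trial balance = -$2,492.89 (Oct)
Initial deposit = cushion − low point = $1,344.34 − (-$2,492.89) = $3,837.23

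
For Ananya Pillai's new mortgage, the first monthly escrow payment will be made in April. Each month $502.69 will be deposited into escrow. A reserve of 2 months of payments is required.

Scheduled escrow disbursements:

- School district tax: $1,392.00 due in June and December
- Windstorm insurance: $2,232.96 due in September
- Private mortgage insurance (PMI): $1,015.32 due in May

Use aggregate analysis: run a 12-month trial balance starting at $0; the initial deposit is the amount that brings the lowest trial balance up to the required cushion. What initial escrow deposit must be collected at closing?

Cushion = 2 × $502.69 = $1,005.38
Trial balance (start $0, +$502.69 each month, − disbursements):
  Apr: +$502.69 → $502.69
  May: +$502.69 − $1,015.32 → -$9.94
  Jun: +$502.69 − $1,392.00 → -$899.25
  Jul: +$502.69 → -$396.56
  Aug: +$502.69 → $106.13
  Sep: +$502.69 − $2,232.96 → -$1,624.14
  Oct: +$502.69 → -$1,121.45
  Nov: +$502.69 → -$618.76
  Dec: +$502.69 − $1,392.00 → -$1,508.07
  Jan: +$502.69 → -$1,005.38
  Feb: +$502.69 → -$502.69
  Mar: +$502.69 → $0.00
Lowest trial balance = -$1,624.14 (Sep)
Initial deposit = cushion − low point = $1,005.38 − (-$1,624.14) = $2,629.52

$2,629.52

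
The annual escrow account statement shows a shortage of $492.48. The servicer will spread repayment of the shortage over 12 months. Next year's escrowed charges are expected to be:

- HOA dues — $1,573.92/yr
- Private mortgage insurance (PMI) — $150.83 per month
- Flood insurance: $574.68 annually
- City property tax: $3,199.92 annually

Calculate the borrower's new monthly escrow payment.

$637.58

HOA dues — $1,573.92
Private mortgage insurance (PMI) — $150.83 × 12 = $1,809.96
Flood insurance — $574.68
City property tax — $3,199.92
Combined annual = $1,573.92 + $1,809.96 + $574.68 + $3,199.92 = $7,158.48
Per month = $7,158.48 ÷ 12 = $596.54
Shortage per month = $492.48 / 12 = $41.04
New monthly escrow = $596.54 + $41.04 = $637.58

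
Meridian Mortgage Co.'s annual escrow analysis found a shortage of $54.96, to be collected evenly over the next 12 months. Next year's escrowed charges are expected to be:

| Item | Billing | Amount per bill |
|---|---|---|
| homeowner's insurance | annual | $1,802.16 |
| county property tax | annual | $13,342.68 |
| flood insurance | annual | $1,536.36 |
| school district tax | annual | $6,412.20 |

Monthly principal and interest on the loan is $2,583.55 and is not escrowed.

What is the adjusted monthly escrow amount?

$1,929.03

Homeowner's insurance = $1,802.16 annually
County property tax = $13,342.68 annually
Flood insurance = $1,536.36 annually
School district tax = $6,412.20 annually
Total annual escrow = $1,802.16 + $13,342.68 + $1,536.36 + $6,412.20 = $23,093.40
Monthly escrow = $23,093.40 ÷ 12 = $1,924.45
Shortage spread = $54.96 ÷ 12 = $4.58/mo
New monthly escrow = $1,924.45 + $4.58 = $1,929.03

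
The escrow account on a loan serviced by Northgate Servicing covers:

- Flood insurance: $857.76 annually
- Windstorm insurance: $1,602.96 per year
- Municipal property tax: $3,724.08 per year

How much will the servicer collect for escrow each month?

$515.40

Flood insurance: $857.76
Windstorm insurance: $1,602.96
Municipal property tax: $3,724.08
Yearly total = $857.76 + $1,602.96 + $3,724.08 = $6,184.80
Monthly = $6,184.80 ÷ 12 = $515.40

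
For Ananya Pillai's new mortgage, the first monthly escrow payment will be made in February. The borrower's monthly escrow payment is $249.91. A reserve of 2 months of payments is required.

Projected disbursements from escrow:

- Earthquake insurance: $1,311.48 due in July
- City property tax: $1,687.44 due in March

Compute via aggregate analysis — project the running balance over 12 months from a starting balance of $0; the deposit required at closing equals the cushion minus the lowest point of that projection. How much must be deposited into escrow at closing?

$1,999.28

Cushion = 2 × $249.91 = $499.82
Trial balance (start $0, +$249.91 each month, − disbursements):
  Feb: +$249.91 → $249.91
  Mar: +$249.91 − $1,687.44 → -$1,187.62
  Apr: +$249.91 → -$937.71
  May: +$249.91 → -$687.80
  Jun: +$249.91 → -$437.89
  Jul: +$249.91 − $1,311.48 → -$1,499.46
  Aug: +$249.91 → -$1,249.55
  Sep: +$249.91 → -$999.64
  Oct: +$249.91 → -$749.73
  Nov: +$249.91 → -$499.82
  Dec: +$249.91 → -$249.91
  Jan: +$249.91 → $0.00
Lowest trial balance = -$1,499.46 (Jul)
Initial deposit = cushion − low point = $499.82 − (-$1,499.46) = $1,999.28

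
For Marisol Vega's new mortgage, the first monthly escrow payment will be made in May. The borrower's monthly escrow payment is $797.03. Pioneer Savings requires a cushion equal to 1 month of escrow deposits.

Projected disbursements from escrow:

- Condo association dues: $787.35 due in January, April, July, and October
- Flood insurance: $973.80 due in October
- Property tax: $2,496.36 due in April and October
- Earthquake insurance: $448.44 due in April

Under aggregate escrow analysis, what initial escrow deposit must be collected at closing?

$1,059.71

Cushion = 1 × $797.03 = $797.03
Trial balance (start $0, +$797.03 each month, − disbursements):
  May: +$797.03 → $797.03
  Jun: +$797.03 → $1,594.06
  Jul: +$797.03 − $787.35 → $1,603.74
  Aug: +$797.03 → $2,400.77
  Sep: +$797.03 → $3,197.80
  Oct: +$797.03 − $4,257.51 → -$262.68
  Nov: +$797.03 → $534.35
  Dec: +$797.03 → $1,331.38
  Jan: +$797.03 − $787.35 → $1,341.06
  Feb: +$797.03 → $2,138.09
  Mar: +$797.03 → $2,935.12
  Apr: +$797.03 − $3,732.15 → $0.00
Lowest trial balance = -$262.68 (Oct)
Initial deposit = cushion − low point = $797.03 − (-$262.68) = $1,059.71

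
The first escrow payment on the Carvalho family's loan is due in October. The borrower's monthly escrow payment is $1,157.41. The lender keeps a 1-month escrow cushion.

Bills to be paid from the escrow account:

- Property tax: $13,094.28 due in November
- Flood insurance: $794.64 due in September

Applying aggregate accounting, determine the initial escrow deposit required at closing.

$11,936.87

Cushion = 1 × $1,157.41 = $1,157.41
Trial balance (start $0, +$1,157.41 each month, − disbursements):
  Oct: +$1,157.41 → $1,157.41
  Nov: +$1,157.41 − $13,094.28 → -$10,779.46
  Dec: +$1,157.41 → -$9,622.05
  Jan: +$1,157.41 → -$8,464.64
  Feb: +$1,157.41 → -$7,307.23
  Mar: +$1,157.41 → -$6,149.82
  Apr: +$1,157.41 → -$4,992.41
  May: +$1,157.41 → -$3,835.00
  Jun: +$1,157.41 → -$2,677.59
  Jul: +$1,157.41 → -$1,520.18
  Aug: +$1,157.41 → -$362.77
  Sep: +$1,157.41 − $794.64 → $0.00
Lowest trial balance = -$10,779.46 (Nov)
Initial deposit = cushion − low point = $1,157.41 − (-$10,779.46) = $11,936.87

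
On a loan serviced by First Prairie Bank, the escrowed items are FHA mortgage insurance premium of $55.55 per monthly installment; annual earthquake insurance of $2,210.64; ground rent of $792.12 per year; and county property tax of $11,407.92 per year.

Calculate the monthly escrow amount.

$1,256.44

FHA mortgage insurance premium = $55.55 × 12 = $666.60/yr
Earthquake insurance = $2,210.64/yr
Ground rent = $792.12/yr
County property tax = $11,407.92/yr
Annual escrow total = $666.60 + $2,210.64 + $792.12 + $11,407.92 = $15,077.28
Per month = $15,077.28 ÷ 12 = $1,256.44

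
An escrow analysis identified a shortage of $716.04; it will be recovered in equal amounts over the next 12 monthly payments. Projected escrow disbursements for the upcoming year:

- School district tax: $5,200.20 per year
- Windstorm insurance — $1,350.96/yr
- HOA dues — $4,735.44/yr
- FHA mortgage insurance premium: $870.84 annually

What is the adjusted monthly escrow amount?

School district tax — $5,200.20
Windstorm insurance — $1,350.96
HOA dues — $4,735.44
FHA mortgage insurance premium — $870.84
Combined annual = $5,200.20 + $1,350.96 + $4,735.44 + $870.84 = $12,157.44
Base monthly escrow = $12,157.44 / 12 = $1,013.12
Shortage spread = $716.04 ÷ 12 = $59.67/mo
New monthly escrow = $1,013.12 + $59.67 = $1,072.79

$1,072.79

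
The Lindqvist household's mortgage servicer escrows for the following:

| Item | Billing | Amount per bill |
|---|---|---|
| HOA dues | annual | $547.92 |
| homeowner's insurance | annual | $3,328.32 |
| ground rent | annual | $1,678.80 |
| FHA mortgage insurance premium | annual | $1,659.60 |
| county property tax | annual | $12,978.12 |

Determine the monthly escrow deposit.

HOA dues — $547.92 annually
Homeowner's insurance — $3,328.32 annually
Ground rent — $1,678.80 annually
FHA mortgage insurance premium — $1,659.60 annually
County property tax — $12,978.12 annually
Yearly total = $547.92 + $3,328.32 + $1,678.80 + $1,659.60 + $12,978.12 = $20,192.76
Monthly = $20,192.76 / 12 = $1,682.73

$1,682.73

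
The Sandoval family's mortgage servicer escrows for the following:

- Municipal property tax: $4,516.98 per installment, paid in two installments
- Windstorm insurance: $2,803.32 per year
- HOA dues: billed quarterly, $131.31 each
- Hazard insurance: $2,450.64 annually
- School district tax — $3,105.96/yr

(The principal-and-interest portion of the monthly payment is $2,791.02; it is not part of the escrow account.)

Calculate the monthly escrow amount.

Municipal property tax — $4,516.98 × 2 = $9,033.96 annually
Windstorm insurance — $2,803.32 annually
HOA dues — $131.31 × 4 = $525.24 annually
Hazard insurance — $2,450.64 annually
School district tax — $3,105.96 annually
Annual escrow total = $9,033.96 + $2,803.32 + $525.24 + $2,450.64 + $3,105.96 = $17,919.12
Monthly escrow = $17,919.12 ÷ 12 = $1,493.26

$1,493.26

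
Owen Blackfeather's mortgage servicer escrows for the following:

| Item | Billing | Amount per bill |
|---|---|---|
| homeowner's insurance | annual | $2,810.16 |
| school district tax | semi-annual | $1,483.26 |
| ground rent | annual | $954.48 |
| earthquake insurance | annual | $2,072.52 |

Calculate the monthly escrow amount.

$733.64

Homeowner's insurance — $2,810.16 annually
School district tax — $1,483.26 × 2 = $2,966.52 annually
Ground rent — $954.48 annually
Earthquake insurance — $2,072.52 annually
Total per year = $8,803.68
Base monthly escrow = $8,803.68 / 12 = $733.64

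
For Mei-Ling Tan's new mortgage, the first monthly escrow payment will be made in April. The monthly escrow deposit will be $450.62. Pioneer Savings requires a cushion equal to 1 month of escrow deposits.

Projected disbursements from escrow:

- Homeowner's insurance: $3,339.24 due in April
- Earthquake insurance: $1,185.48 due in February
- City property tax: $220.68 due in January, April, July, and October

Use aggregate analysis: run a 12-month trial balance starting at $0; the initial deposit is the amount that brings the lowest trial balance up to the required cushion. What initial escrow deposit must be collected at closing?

$3,559.92

Cushion = 1 × $450.62 = $450.62
Trial balance (start $0, +$450.62 each month, − disbursements):
  Apr: +$450.62 − $3,559.92 → -$3,109.30
  May: +$450.62 → -$2,658.68
  Jun: +$450.62 → -$2,208.06
  Jul: +$450.62 − $220.68 → -$1,978.12
  Aug: +$450.62 → -$1,527.50
  Sep: +$450.62 → -$1,076.88
  Oct: +$450.62 − $220.68 → -$846.94
  Nov: +$450.62 → -$396.32
  Dec: +$450.62 → $54.30
  Jan: +$450.62 − $220.68 → $284.24
  Feb: +$450.62 − $1,185.48 → -$450.62
  Mar: +$450.62 → $0.00
Lowest trial balance = -$3,109.30 (Apr)
Initial deposit = cushion − low point = $450.62 − (-$3,109.30) = $3,559.92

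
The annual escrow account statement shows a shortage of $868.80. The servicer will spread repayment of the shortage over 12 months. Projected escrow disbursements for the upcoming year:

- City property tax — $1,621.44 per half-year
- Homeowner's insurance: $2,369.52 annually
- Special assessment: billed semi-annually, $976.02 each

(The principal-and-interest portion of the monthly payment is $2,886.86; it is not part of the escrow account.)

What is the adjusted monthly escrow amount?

City property tax: $1,621.44 × 2 = $3,242.88 annually
Homeowner's insurance: $2,369.52 annually
Special assessment: $976.02 × 2 = $1,952.04 annually
Total annual escrow = $3,242.88 + $2,369.52 + $1,952.04 = $7,564.44
Per month = $7,564.44 ÷ 12 = $630.37
Monthly shortage recovery: $868.80 ÷ 12 = $72.40
New monthly escrow = $630.37 + $72.40 = $702.77

$702.77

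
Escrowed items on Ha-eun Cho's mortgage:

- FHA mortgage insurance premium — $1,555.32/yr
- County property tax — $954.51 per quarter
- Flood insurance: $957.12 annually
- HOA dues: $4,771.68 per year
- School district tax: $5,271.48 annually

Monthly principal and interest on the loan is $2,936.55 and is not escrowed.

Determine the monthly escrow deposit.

$1,364.47

FHA mortgage insurance premium = $1,555.32
County property tax = $954.51 × 4 = $3,818.04
Flood insurance = $957.12
HOA dues = $4,771.68
School district tax = $5,271.48
Yearly total = $1,555.32 + $3,818.04 + $957.12 + $4,771.68 + $5,271.48 = $16,373.64
Per month = $16,373.64 / 12 = $1,364.47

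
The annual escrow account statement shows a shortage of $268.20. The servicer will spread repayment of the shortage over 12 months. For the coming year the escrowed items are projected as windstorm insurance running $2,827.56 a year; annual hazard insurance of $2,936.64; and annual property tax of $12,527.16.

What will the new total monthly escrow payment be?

Windstorm insurance — $2,827.56
Hazard insurance — $2,936.64
Property tax — $12,527.16
Yearly total = $2,827.56 + $2,936.64 + $12,527.16 = $18,291.36
Monthly = $18,291.36 / 12 = $1,524.28
Monthly shortage recovery: $268.20 ÷ 12 = $22.35
New monthly escrow = $1,524.28 + $22.35 = $1,546.63

$1,546.63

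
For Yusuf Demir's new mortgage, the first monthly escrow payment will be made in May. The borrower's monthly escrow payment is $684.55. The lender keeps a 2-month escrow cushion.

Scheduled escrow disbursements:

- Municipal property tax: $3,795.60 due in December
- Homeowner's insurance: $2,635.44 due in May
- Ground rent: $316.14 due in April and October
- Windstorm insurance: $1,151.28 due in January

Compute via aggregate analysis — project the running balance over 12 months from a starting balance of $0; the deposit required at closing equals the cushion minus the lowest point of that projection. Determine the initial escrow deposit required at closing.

$3,319.99

Cushion = 2 × $684.55 = $1,369.10
Trial balance (start $0, +$684.55 each month, − disbursements):
  May: +$684.55 − $2,635.44 → -$1,950.89
  Jun: +$684.55 → -$1,266.34
  Jul: +$684.55 → -$581.79
  Aug: +$684.55 → $102.76
  Sep: +$684.55 → $787.31
  Oct: +$684.55 − $316.14 → $1,155.72
  Nov: +$684.55 → $1,840.27
  Dec: +$684.55 − $3,795.60 → -$1,270.78
  Jan: +$684.55 − $1,151.28 → -$1,737.51
  Feb: +$684.55 → -$1,052.96
  Mar: +$684.55 → -$368.41
  Apr: +$684.55 − $316.14 → $0.00
Lowest trial balance = -$1,950.89 (May)
Initial deposit = cushion − low point = $1,369.10 − (-$1,950.89) = $3,319.99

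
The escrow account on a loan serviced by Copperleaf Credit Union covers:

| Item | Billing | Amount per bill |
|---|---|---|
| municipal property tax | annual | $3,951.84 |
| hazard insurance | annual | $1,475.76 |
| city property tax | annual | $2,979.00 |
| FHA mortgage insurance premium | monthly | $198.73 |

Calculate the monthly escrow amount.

Municipal property tax — $3,951.84 per year
Hazard insurance — $1,475.76 per year
City property tax — $2,979.00 per year
FHA mortgage insurance premium — $198.73 × 12 = $2,384.76 per year
Annual escrow total = $3,951.84 + $1,475.76 + $2,979.00 + $2,384.76 = $10,791.36
Monthly = $10,791.36 ÷ 12 = $899.28

$899.28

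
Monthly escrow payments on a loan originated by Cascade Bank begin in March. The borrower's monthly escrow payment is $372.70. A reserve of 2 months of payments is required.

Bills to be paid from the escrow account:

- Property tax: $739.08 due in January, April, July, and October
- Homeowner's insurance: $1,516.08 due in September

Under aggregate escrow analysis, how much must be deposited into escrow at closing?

Cushion = 2 × $372.70 = $745.40
Trial balance (start $0, +$372.70 each month, − disbursements):
  Mar: +$372.70 → $372.70
  Apr: +$372.70 − $739.08 → $6.32
  May: +$372.70 → $379.02
  Jun: +$372.70 → $751.72
  Jul: +$372.70 − $739.08 → $385.34
  Aug: +$372.70 → $758.04
  Sep: +$372.70 − $1,516.08 → -$385.34
  Oct: +$372.70 − $739.08 → -$751.72
  Nov: +$372.70 → -$379.02
  Dec: +$372.70 → -$6.32
  Jan: +$372.70 − $739.08 → -$372.70
  Feb: +$372.70 → $0.00
Lowest trial balance = -$751.72 (Oct)
Initial deposit = cushion − low point = $745.40 − (-$751.72) = $1,497.12

$1,497.12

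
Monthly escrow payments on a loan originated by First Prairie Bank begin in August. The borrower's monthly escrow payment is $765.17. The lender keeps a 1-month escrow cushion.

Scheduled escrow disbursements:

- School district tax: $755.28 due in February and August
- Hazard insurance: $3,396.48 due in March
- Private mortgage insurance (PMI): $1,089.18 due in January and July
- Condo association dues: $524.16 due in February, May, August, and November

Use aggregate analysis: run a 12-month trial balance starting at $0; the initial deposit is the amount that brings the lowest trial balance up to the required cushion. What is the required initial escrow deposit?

Cushion = 1 × $765.17 = $765.17
Trial balance (start $0, +$765.17 each month, − disbursements):
  Aug: +$765.17 − $1,279.44 → -$514.27
  Sep: +$765.17 → $250.90
  Oct: +$765.17 → $1,016.07
  Nov: +$765.17 − $524.16 → $1,257.08
  Dec: +$765.17 → $2,022.25
  Jan: +$765.17 − $1,089.18 → $1,698.24
  Feb: +$765.17 − $1,279.44 → $1,183.97
  Mar: +$765.17 − $3,396.48 → -$1,447.34
  Apr: +$765.17 → -$682.17
  May: +$765.17 − $524.16 → -$441.16
  Jun: +$765.17 → $324.01
  Jul: +$765.17 − $1,089.18 → $0.00
Lowest trial balance = -$1,447.34 (Mar)
Initial deposit = cushion − low point = $765.17 − (-$1,447.34) = $2,212.51

$2,212.51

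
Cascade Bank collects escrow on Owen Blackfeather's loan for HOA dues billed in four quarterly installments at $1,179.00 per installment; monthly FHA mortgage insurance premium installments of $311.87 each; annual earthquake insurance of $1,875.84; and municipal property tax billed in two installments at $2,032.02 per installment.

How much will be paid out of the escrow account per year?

$14,398.32

HOA dues — $1,179.00 × 4 = $4,716.00
FHA mortgage insurance premium — $311.87 × 12 = $3,742.44
Earthquake insurance — $1,875.84
Municipal property tax — $2,032.02 × 2 = $4,064.04
Combined annual = $4,716.00 + $3,742.44 + $1,875.84 + $4,064.04 = $14,398.32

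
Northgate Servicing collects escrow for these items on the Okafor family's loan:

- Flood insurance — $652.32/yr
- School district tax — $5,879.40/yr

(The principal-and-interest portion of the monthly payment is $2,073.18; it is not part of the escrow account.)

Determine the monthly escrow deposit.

Flood insurance = $652.32 per year
School district tax = $5,879.40 per year
Yearly total = $6,531.72
Per month = $6,531.72 / 12 = $544.31

$544.31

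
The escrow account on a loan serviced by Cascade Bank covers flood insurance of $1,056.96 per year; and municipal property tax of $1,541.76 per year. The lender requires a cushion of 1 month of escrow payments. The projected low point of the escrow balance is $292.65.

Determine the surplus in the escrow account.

$76.09

Flood insurance: $1,056.96/yr
Municipal property tax: $1,541.76/yr
Yearly total = $2,598.72
Base monthly escrow = $2,598.72 ÷ 12 = $216.56
Cushion = 1 × $216.56 = $216.56
Excess over cushion: $292.65 − $216.56 = $76.09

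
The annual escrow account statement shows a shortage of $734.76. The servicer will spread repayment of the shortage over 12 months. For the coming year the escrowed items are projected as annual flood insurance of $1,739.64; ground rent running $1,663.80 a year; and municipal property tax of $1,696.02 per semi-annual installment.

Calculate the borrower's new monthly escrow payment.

$627.52

Flood insurance — $1,739.64
Ground rent — $1,663.80
Municipal property tax — $1,696.02 × 2 = $3,392.04
Annual escrow total = $6,795.48
Per month = $6,795.48 / 12 = $566.29
Shortage spread = $734.76 / 12 = $61.23/mo
Adjusted monthly = $566.29 + $61.23 = $627.52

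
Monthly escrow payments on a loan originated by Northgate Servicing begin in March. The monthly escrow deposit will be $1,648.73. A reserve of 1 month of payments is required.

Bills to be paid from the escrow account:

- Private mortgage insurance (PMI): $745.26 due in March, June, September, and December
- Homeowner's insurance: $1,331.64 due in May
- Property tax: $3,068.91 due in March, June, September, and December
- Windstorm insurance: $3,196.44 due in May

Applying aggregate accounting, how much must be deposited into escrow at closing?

$7,210.23

Cushion = 1 × $1,648.73 = $1,648.73
Trial balance (start $0, +$1,648.73 each month, − disbursements):
  Mar: +$1,648.73 − $3,814.17 → -$2,165.44
  Apr: +$1,648.73 → -$516.71
  May: +$1,648.73 − $4,528.08 → -$3,396.06
  Jun: +$1,648.73 − $3,814.17 → -$5,561.50
  Jul: +$1,648.73 → -$3,912.77
  Aug: +$1,648.73 → -$2,264.04
  Sep: +$1,648.73 − $3,814.17 → -$4,429.48
  Oct: +$1,648.73 → -$2,780.75
  Nov: +$1,648.73 → -$1,132.02
  Dec: +$1,648.73 − $3,814.17 → -$3,297.46
  Jan: +$1,648.73 → -$1,648.73
  Feb: +$1,648.73 → $0.00
Lowest trial balance = -$5,561.50 (Jun)
Initial deposit = cushion − low point = $1,648.73 − (-$5,561.50) = $7,210.23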